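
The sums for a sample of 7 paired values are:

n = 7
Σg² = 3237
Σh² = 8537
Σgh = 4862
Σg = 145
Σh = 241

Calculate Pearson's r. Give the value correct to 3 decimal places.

-0.550

r = (nΣgh − ΣgΣh) / √[(nΣg² − (Σg)²)(nΣh² − (Σh)²)]
Numerator: 7×4862 − 145×241 = -911
Denominator: √[(22659 − 21025)(59759 − 58081)] = √[1634 × 1678] = 1655.8539
r = -911 / 1655.8539 ≈ -0.550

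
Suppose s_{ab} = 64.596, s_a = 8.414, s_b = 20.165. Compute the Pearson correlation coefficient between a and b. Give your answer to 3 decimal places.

r = Cov(a,b) / (s_a · s_b) = 64.596 / (8.414 × 20.165)
  = 64.596 / 169.6683 ≈ 0.381

0.381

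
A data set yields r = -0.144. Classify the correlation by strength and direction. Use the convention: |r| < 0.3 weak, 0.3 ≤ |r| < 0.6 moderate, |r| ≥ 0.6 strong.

weak negative

r = -0.144 < 0 so the relationship is negative.
|r| = 0.144, which falls in the weak range.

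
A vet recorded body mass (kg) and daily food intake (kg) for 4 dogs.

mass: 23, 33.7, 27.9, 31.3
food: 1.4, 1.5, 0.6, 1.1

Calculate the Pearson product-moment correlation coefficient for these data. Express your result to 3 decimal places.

0.113

n = 4, Σx = 115.9, Σy = 4.6, Σx² = 3422.79, Σy² = 5.78, Σxy = 133.92
nΣxy − ΣxΣy = 535.68 − 533.14 = 2.54
nΣx² − (Σx)² = 13691.16 − 13432.81 = 258.35; nΣy² − (Σy)² = 23.12 − 21.16 = 1.96
r = 2.54 / √(258.35 × 1.96) = 2.54 / 22.5026 ≈ 0.113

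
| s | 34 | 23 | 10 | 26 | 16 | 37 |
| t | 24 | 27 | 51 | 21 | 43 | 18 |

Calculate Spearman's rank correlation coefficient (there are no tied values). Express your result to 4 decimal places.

Rank s: 5, 3, 1, 4, 2, 6
Rank t: 3, 4, 6, 2, 5, 1
d = rank(s) − rank(t): 2, -1, -5, 2, -3, 5; Σd² = 68
ρ = 1 − 6Σd² / [n(n²−1)] = 1 − 6×68 / (6×35) = 1 − 408/210 ≈ -0.9429

-0.9429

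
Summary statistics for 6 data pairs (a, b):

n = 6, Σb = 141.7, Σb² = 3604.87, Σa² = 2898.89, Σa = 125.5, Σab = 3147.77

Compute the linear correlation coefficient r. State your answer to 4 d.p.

0.6913

r = (nΣab − ΣaΣb) / √[(nΣa² − (Σa)²)(nΣb² − (Σb)²)]
Numerator: 6×3147.77 − 125.5×141.7 = 1103.27
Denominator: √[(17393.34 − 15750.25)(21629.22 − 20078.89)] = √[1643.09 × 1550.33] = 1596.0363
r = 1103.27 / 1596.0363 ≈ 0.6913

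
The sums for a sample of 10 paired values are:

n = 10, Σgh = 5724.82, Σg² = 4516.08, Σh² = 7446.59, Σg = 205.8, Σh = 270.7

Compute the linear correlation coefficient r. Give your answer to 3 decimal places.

r = (nΣgh − ΣgΣh) / √[(nΣg² − (Σg)²)(nΣh² − (Σh)²)]
Numerator: 10×5724.82 − 205.8×270.7 = 1538.14
Denominator: √[(45160.8 − 42353.64)(74465.9 − 73278.49)] = √[2807.16 × 1187.41] = 1825.7190
r = 1538.14 / 1825.7190 ≈ 0.842

0.842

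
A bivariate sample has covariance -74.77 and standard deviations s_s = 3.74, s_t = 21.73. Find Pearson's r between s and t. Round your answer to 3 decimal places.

r = Cov(s,t) / (s_s · s_t) = -74.77 / (3.74 × 21.73)
  = -74.77 / 81.2702 ≈ -0.920

-0.920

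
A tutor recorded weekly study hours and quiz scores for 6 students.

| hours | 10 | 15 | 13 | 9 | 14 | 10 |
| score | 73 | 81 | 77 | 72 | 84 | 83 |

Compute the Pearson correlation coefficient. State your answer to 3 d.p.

n = 6, Σx = 71, Σy = 470, Σx² = 871, Σy² = 36948, Σxy = 5600
nΣxy − ΣxΣy = 33600 − 33370 = 230
nΣx² − (Σx)² = 5226 − 5041 = 185; nΣy² − (Σy)² = 221688 − 220900 = 788
r = 230 / √(185 × 788) = 230 / 381.8115 ≈ 0.602

0.602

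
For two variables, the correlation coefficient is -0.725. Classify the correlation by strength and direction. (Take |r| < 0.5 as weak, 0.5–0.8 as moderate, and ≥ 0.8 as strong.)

moderate negative

r = -0.725 < 0 so the relationship is negative.
|r| = 0.725, which falls in the moderate range.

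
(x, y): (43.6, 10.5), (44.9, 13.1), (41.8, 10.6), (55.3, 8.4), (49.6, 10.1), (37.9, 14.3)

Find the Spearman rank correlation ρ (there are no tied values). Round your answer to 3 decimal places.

-0.829

Rank x: 3, 4, 2, 6, 5, 1
Rank y: 3, 5, 4, 1, 2, 6
d = rank(x) − rank(y): 0, -1, -2, 5, 3, -5; Σd² = 64
ρ = 1 − 6Σd² / [n(n²−1)] = 1 − 6×64 / (6×35) = 1 − 384/210 ≈ -0.829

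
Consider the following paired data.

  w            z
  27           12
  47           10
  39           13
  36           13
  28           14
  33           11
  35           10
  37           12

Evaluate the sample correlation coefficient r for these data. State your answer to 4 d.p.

-0.4752

n = 8, Σw = 282, Σz = 95, Σw² = 10222, Σz² = 1143, Σwz = 3318
nΣwz − ΣwΣz = 26544 − 26790 = -246
nΣw² − (Σw)² = 81776 − 79524 = 2252; nΣz² − (Σz)² = 9144 − 9025 = 119
r = -246 / √(2252 × 119) = -246 / 517.6756 ≈ -0.4752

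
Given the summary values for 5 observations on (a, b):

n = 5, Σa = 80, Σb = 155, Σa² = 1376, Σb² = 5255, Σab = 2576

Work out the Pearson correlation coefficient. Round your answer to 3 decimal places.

0.462

r = (nΣab − ΣaΣb) / √[(nΣa² − (Σa)²)(nΣb² − (Σb)²)]
Numerator: 5×2576 − 80×155 = 480
Denominator: √[(6880 − 6400)(26275 − 24025)] = √[480 × 2250] = 1039.2305
r = 480 / 1039.2305 ≈ 0.462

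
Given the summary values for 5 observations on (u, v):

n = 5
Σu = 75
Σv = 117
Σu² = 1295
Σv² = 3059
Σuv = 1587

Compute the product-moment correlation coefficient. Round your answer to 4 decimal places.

r = (nΣuv − ΣuΣv) / √[(nΣu² − (Σu)²)(nΣv² − (Σv)²)]
Numerator: 5×1587 − 75×117 = -840
Denominator: √[(6475 − 5625)(15295 − 13689)] = √[850 × 1606] = 1168.3749
r = -840 / 1168.3749 ≈ -0.7189

-0.7189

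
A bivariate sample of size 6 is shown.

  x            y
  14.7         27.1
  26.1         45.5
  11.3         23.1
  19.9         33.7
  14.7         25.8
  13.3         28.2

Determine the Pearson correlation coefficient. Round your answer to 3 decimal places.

n = 6, Σx = 100, Σy = 183.4, Σx² = 1813.98, Σy² = 5934.84, Σxy = 3271.9
nΣxy − ΣxΣy = 19631.4 − 18340 = 1291.4
nΣx² − (Σx)² = 10883.88 − 10000 = 883.88; nΣy² − (Σy)² = 35609.04 − 33635.56 = 1973.48
r = 1291.4 / √(883.88 × 1973.48) = 1291.4 / 1320.7269 ≈ 0.978

0.978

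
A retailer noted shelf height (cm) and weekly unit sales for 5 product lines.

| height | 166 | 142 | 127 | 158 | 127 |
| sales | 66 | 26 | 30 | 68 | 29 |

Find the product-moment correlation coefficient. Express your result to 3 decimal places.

0.894

n = 5, Σx = 720, Σy = 219, Σx² = 104942, Σy² = 11397, Σxy = 32885
nΣxy − ΣxΣy = 164425 − 157680 = 6745
nΣx² − (Σx)² = 524710 − 518400 = 6310; nΣy² − (Σy)² = 56985 − 47961 = 9024
r = 6745 / √(6310 × 9024) = 6745 / 7545.9552 ≈ 0.894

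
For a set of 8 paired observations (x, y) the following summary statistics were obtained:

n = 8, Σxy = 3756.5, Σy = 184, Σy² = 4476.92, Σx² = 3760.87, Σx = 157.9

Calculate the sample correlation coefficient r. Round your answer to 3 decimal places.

r = (nΣxy − ΣxΣy) / √[(nΣx² − (Σx)²)(nΣy² − (Σy)²)]
Numerator: 8×3756.5 − 157.9×184 = 998.4
Denominator: √[(30086.96 − 24932.41)(35815.36 − 33856)] = √[5154.55 × 1959.36] = 3177.9898
r = 998.4 / 3177.9898 ≈ 0.314

0.314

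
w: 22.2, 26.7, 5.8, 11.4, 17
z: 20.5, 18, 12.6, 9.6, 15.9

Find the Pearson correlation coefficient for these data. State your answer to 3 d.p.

0.803

n = 5, Σw = 83.1, Σz = 76.6, Σw² = 1658.33, Σz² = 1247.98, Σwz = 1388.52
nΣwz − ΣwΣz = 6942.6 − 6365.46 = 577.14
nΣw² − (Σw)² = 8291.65 − 6905.61 = 1386.04; nΣz² − (Σz)² = 6239.9 − 5867.56 = 372.34
r = 577.14 / √(1386.04 × 372.34) = 577.14 / 718.3858 ≈ 0.803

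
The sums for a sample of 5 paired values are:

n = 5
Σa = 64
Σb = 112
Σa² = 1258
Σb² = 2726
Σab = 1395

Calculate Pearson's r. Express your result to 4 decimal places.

r = (nΣab − ΣaΣb) / √[(nΣa² − (Σa)²)(nΣb² − (Σb)²)]
Numerator: 5×1395 − 64×112 = -193
Denominator: √[(6290 − 4096)(13630 − 12544)] = √[2194 × 1086] = 1543.5945
r = -193 / 1543.5945 ≈ -0.1250

-0.1250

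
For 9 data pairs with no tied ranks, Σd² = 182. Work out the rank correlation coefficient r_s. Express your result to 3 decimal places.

ρ = 1 − 6Σd² / [n(n²−1)] = 1 − 6×182 / (9×80)
  = 1 − 1092/720 = 1 − 1.5167 ≈ -0.517

-0.517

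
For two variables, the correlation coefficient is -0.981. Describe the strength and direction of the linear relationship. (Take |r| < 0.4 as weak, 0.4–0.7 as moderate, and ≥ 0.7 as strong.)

r = -0.981 < 0 so the relationship is negative.
|r| = 0.981, which falls in the strong range.

strong negative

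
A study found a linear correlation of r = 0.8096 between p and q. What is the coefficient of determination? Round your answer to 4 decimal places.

0.6555

r² = (0.8096)² = 0.6555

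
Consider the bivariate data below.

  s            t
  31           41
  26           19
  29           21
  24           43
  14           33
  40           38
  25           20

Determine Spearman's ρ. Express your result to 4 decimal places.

0.0714

Rank s: 6, 4, 5, 2, 1, 7, 3
Rank t: 6, 1, 3, 7, 4, 5, 2
d = rank(s) − rank(t): 0, 3, 2, -5, -3, 2, 1; Σd² = 52
ρ = 1 − 6Σd² / [n(n²−1)] = 1 − 6×52 / (7×48) = 1 − 312/336 ≈ 0.0714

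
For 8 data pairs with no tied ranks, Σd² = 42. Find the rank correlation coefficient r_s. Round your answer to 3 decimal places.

0.500

ρ = 1 − 6Σd² / [n(n²−1)] = 1 − 6×42 / (8×63)
  = 1 − 252/504 = 1 − 0.5000 ≈ 0.500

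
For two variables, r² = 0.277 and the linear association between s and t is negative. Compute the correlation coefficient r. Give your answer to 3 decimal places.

-0.526

|r| = √0.277 = 0.526
The association is negative, so r = −0.526.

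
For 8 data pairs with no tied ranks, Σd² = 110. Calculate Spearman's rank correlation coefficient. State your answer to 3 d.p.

-0.310

ρ = 1 − 6Σd² / [n(n²−1)] = 1 − 6×110 / (8×63)
  = 1 − 660/504 = 1 − 1.3095 ≈ -0.310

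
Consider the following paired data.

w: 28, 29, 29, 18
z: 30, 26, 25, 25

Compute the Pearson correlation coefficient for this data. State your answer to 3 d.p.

n = 4, Σw = 104, Σz = 106, Σw² = 2790, Σz² = 2826, Σwz = 2769
nΣwz − ΣwΣz = 11076 − 11024 = 52
nΣw² − (Σw)² = 11160 − 10816 = 344; nΣz² − (Σz)² = 11304 − 11236 = 68
r = 52 / √(344 × 68) = 52 / 152.9444 ≈ 0.340

0.340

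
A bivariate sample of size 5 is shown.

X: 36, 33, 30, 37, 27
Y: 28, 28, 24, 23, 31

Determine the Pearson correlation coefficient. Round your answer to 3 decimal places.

-0.522

n = 5, ΣX = 163, ΣY = 134, ΣX² = 5383, ΣY² = 3634, ΣXY = 4340
nΣXY − ΣXΣY = 21700 − 21842 = -142
nΣX² − (ΣX)² = 26915 − 26569 = 346; nΣY² − (ΣY)² = 18170 − 17956 = 214
r = -142 / √(346 × 214) = -142 / 272.1103 ≈ -0.522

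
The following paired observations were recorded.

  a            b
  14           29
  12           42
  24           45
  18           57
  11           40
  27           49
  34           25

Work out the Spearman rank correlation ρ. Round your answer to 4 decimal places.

Rank a: 3, 2, 5, 4, 1, 6, 7
Rank b: 2, 4, 5, 7, 3, 6, 1
d = rank(a) − rank(b): 1, -2, 0, -3, -2, 0, 6; Σd² = 54
ρ = 1 − 6Σd² / [n(n²−1)] = 1 − 6×54 / (7×48) = 1 − 324/336 ≈ 0.0357

0.0357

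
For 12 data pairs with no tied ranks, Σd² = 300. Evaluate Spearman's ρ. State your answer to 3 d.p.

ρ = 1 − 6Σd² / [n(n²−1)] = 1 − 6×300 / (12×143)
  = 1 − 1800/1716 = 1 − 1.0490 ≈ -0.049

-0.049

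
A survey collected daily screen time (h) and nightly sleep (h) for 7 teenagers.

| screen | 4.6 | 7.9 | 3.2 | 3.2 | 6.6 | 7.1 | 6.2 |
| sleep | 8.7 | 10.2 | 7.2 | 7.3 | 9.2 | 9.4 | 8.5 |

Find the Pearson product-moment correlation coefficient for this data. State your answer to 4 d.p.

0.9509

n = 7, Σx = 38.8, Σy = 60.5, Σx² = 236.46, Σy² = 530.11, Σxy = 347.16
nΣxy − ΣxΣy = 2430.12 − 2347.4 = 82.72
nΣx² − (Σx)² = 1655.22 − 1505.44 = 149.78; nΣy² − (Σy)² = 3710.77 − 3660.25 = 50.52
r = 82.72 / √(149.78 × 50.52) = 82.72 / 86.9878 ≈ 0.9509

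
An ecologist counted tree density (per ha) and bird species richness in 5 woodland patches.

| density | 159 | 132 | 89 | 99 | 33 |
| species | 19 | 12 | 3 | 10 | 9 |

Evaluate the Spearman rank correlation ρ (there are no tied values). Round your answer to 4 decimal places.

Rank density: 5, 4, 2, 3, 1
Rank species: 5, 4, 1, 3, 2
d = rank(density) − rank(species): 0, 0, 1, 0, -1; Σd² = 2
ρ = 1 − 6Σd² / [n(n²−1)] = 1 − 6×2 / (5×24) = 1 − 12/120 ≈ 0.9000

0.9000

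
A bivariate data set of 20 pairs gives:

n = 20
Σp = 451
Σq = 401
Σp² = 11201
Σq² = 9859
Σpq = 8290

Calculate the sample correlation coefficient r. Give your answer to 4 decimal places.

r = (nΣpq − ΣpΣq) / √[(nΣp² − (Σp)²)(nΣq² − (Σq)²)]
Numerator: 20×8290 − 451×401 = -15051
Denominator: √[(224020 − 203401)(197180 − 160801)] = √[20619 × 36379] = 27387.9280
r = -15051 / 27387.9280 ≈ -0.5495

-0.5495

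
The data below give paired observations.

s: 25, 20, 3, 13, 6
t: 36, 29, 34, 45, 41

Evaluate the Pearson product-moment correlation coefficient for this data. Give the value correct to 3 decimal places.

n = 5, Σs = 67, Σt = 185, Σs² = 1239, Σt² = 6999, Σst = 2413
nΣst − ΣsΣt = 12065 − 12395 = -330
nΣs² − (Σs)² = 6195 − 4489 = 1706; nΣt² − (Σt)² = 34995 − 34225 = 770
r = -330 / √(1706 × 770) = -330 / 1146.1326 ≈ -0.288

-0.288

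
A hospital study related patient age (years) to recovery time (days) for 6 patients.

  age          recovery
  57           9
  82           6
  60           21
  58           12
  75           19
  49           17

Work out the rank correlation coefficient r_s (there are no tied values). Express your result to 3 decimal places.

-0.086

Rank age: 2, 6, 4, 3, 5, 1
Rank recovery: 2, 1, 6, 3, 5, 4
d = rank(age) − rank(recovery): 0, 5, -2, 0, 0, -3; Σd² = 38
ρ = 1 − 6Σd² / [n(n²−1)] = 1 − 6×38 / (6×35) = 1 − 228/210 ≈ -0.086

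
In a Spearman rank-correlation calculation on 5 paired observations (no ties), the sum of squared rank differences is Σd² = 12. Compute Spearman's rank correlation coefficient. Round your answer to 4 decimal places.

ρ = 1 − 6Σd² / [n(n²−1)] = 1 − 6×12 / (5×24)
  = 1 − 72/120 = 1 − 0.60000 ≈ 0.4000

0.4000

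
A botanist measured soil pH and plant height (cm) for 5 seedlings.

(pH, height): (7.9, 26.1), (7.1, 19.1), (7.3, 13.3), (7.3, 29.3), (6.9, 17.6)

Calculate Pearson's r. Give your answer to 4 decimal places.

0.4929

n = 5, Σx = 36.5, Σy = 105.4, Σx² = 267.01, Σy² = 2391.16, Σxy = 774.22
nΣxy − ΣxΣy = 3871.1 − 3847.1 = 24
nΣx² − (Σx)² = 1335.05 − 1332.25 = 2.8; nΣy² − (Σy)² = 11955.8 − 11109.16 = 846.64
r = 24 / √(2.8 × 846.64) = 24 / 48.6887 ≈ 0.4929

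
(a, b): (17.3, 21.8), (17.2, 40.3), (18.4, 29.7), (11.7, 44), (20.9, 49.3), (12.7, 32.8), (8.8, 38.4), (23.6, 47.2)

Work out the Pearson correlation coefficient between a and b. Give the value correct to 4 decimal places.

0.2340

n = 8, Σa = 130.6, Σb = 303.5, Σa² = 2303.08, Σb² = 12126.15, Σab = 5030.35
nΣab − ΣaΣb = 40242.8 − 39637.1 = 605.7
nΣa² − (Σa)² = 18424.64 − 17056.36 = 1368.28; nΣb² − (Σb)² = 97009.2 − 92112.25 = 4896.95
r = 605.7 / √(1368.28 × 4896.95) = 605.7 / 2588.5128 ≈ 0.2340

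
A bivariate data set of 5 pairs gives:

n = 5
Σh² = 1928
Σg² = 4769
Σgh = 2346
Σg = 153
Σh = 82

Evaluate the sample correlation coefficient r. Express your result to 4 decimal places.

-0.7237

r = (nΣgh − ΣgΣh) / √[(nΣg² − (Σg)²)(nΣh² − (Σh)²)]
Numerator: 5×2346 − 153×82 = -816
Denominator: √[(23845 − 23409)(9640 − 6724)] = √[436 × 2916] = 1127.5531
r = -816 / 1127.5531 ≈ -0.7237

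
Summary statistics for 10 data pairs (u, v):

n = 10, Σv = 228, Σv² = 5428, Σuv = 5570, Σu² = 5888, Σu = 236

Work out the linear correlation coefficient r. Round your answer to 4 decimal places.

0.6998

r = (nΣuv − ΣuΣv) / √[(nΣu² − (Σu)²)(nΣv² − (Σv)²)]
Numerator: 10×5570 − 236×228 = 1892
Denominator: √[(58880 − 55696)(54280 − 51984)] = √[3184 × 2296] = 2703.7870
r = 1892 / 2703.7870 ≈ 0.6998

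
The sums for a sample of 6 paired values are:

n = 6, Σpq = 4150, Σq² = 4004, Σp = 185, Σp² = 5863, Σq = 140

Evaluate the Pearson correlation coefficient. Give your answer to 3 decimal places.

-0.487

r = (nΣpq − ΣpΣq) / √[(nΣp² − (Σp)²)(nΣq² − (Σq)²)]
Numerator: 6×4150 − 185×140 = -1000
Denominator: √[(35178 − 34225)(24024 − 19600)] = √[953 × 4424] = 2053.3076
r = -1000 / 2053.3076 ≈ -0.487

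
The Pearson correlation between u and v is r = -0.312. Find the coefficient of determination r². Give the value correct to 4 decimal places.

r² = (-0.312)² = 0.0973

0.0973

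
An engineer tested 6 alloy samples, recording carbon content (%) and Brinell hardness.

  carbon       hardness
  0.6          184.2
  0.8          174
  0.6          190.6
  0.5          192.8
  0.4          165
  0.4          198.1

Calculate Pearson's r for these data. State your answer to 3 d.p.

n = 6, Σx = 3.3, Σy = 1104.7, Σx² = 1.93, Σy² = 204174.45, Σxy = 605.72
nΣxy − ΣxΣy = 3634.32 − 3645.51 = -11.19
nΣx² − (Σx)² = 11.58 − 10.89 = 0.69; nΣy² − (Σy)² = 1225046.7 − 1220362.09 = 4684.61
r = -11.19 / √(0.69 × 4684.61) = -11.19 / 56.8540 ≈ -0.197

-0.197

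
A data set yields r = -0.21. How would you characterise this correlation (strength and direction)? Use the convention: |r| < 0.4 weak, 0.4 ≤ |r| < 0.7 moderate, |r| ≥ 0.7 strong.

r = -0.21 < 0 so the relationship is negative.
|r| = 0.21, which falls in the weak range.

weak negative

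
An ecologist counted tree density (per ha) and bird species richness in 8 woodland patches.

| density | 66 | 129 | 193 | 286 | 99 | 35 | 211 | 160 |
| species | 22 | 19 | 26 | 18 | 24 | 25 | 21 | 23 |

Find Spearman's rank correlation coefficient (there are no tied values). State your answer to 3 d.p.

Rank density: 2, 4, 6, 8, 3, 1, 7, 5
Rank species: 4, 2, 8, 1, 6, 7, 3, 5
d = rank(density) − rank(species): -2, 2, -2, 7, -3, -6, 4, 0; Σd² = 122
ρ = 1 − 6Σd² / [n(n²−1)] = 1 − 6×122 / (8×63) = 1 − 732/504 ≈ -0.452

-0.452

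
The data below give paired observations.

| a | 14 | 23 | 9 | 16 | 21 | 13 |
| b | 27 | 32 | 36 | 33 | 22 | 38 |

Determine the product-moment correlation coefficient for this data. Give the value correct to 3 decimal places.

n = 6, Σa = 96, Σb = 188, Σa² = 1672, Σb² = 6066, Σab = 2922
nΣab − ΣaΣb = 17532 − 18048 = -516
nΣa² − (Σa)² = 10032 − 9216 = 816; nΣb² − (Σb)² = 36396 − 35344 = 1052
r = -516 / √(816 × 1052) = -516 / 926.5161 ≈ -0.557

-0.557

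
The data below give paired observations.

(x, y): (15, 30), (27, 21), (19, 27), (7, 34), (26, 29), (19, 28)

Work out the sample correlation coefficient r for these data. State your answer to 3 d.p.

n = 6, Σx = 113, Σy = 169, Σx² = 2401, Σy² = 4851, Σxy = 3054
nΣxy − ΣxΣy = 18324 − 19097 = -773
nΣx² − (Σx)² = 14406 − 12769 = 1637; nΣy² − (Σy)² = 29106 − 28561 = 545
r = -773 / √(1637 × 545) = -773 / 944.5449 ≈ -0.818

-0.818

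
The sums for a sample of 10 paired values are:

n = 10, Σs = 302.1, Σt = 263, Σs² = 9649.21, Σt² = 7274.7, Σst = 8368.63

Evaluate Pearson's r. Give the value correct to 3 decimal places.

r = (nΣst − ΣsΣt) / √[(nΣs² − (Σs)²)(nΣt² − (Σt)²)]
Numerator: 10×8368.63 − 302.1×263 = 4234
Denominator: √[(96492.1 − 91264.41)(72747 − 69169)] = √[5227.69 × 3578] = 4324.8902
r = 4234 / 4324.8902 ≈ 0.979

0.979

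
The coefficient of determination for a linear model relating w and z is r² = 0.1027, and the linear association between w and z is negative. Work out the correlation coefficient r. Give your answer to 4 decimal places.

-0.3205

|r| = √0.1027 = 0.3205
The association is negative, so r = −0.3205.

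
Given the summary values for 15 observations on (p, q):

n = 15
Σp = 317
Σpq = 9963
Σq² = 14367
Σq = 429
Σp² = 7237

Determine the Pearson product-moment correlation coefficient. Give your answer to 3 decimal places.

0.844

r = (nΣpq − ΣpΣq) / √[(nΣp² − (Σp)²)(nΣq² − (Σq)²)]
Numerator: 15×9963 − 317×429 = 13452
Denominator: √[(108555 − 100489)(215505 − 184041)] = √[8066 × 31464] = 15930.7446
r = 13452 / 15930.7446 ≈ 0.844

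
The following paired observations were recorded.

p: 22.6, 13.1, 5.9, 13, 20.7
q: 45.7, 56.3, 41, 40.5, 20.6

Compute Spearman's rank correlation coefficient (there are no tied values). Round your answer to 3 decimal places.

Rank p: 5, 3, 1, 2, 4
Rank q: 4, 5, 3, 2, 1
d = rank(p) − rank(q): 1, -2, -2, 0, 3; Σd² = 18
ρ = 1 − 6Σd² / [n(n²−1)] = 1 − 6×18 / (5×24) = 1 − 108/120 ≈ 0.100

0.100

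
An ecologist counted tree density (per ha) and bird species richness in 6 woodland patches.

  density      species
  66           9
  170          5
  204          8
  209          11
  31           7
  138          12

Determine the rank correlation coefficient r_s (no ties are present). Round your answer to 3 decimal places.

Rank density: 2, 4, 5, 6, 1, 3
Rank species: 4, 1, 3, 5, 2, 6
d = rank(density) − rank(species): -2, 3, 2, 1, -1, -3; Σd² = 28
ρ = 1 − 6Σd² / [n(n²−1)] = 1 − 6×28 / (6×35) = 1 − 168/210 ≈ 0.200

0.200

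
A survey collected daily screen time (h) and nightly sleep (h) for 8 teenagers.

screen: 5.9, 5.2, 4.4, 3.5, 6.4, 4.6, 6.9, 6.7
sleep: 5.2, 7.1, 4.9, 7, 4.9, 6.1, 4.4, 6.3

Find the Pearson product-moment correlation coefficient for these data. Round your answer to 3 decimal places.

-0.513

n = 8, Σx = 43.6, Σy = 45.9, Σx² = 248.08, Σy² = 270.73, Σxy = 245.65
nΣxy − ΣxΣy = 1965.2 − 2001.24 = -36.04
nΣx² − (Σx)² = 1984.64 − 1900.96 = 83.68; nΣy² − (Σy)² = 2165.84 − 2106.81 = 59.03
r = -36.04 / √(83.68 × 59.03) = -36.04 / 70.2825 ≈ -0.513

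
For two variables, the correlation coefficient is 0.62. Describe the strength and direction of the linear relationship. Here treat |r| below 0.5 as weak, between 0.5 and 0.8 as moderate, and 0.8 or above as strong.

moderate positive

r = 0.62 > 0 so the relationship is positive.
|r| = 0.62, which falls in the moderate range.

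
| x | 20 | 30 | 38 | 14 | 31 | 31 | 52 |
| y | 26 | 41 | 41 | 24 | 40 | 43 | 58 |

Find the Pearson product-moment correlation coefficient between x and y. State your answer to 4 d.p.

n = 7, Σx = 216, Σy = 273, Σx² = 7566, Σy² = 11427, Σxy = 9233
nΣxy − ΣxΣy = 64631 − 58968 = 5663
nΣx² − (Σx)² = 52962 − 46656 = 6306; nΣy² − (Σy)² = 79989 − 74529 = 5460
r = 5663 / √(6306 × 5460) = 5663 / 5867.7730 ≈ 0.9651

0.9651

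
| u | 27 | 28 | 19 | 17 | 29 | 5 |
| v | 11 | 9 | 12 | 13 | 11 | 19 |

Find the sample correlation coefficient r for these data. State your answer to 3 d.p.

-0.947

n = 6, Σu = 125, Σv = 75, Σu² = 3029, Σv² = 997, Σuv = 1412
nΣuv − ΣuΣv = 8472 − 9375 = -903
nΣu² − (Σu)² = 18174 − 15625 = 2549; nΣv² − (Σv)² = 5982 − 5625 = 357
r = -903 / √(2549 × 357) = -903 / 953.9355 ≈ -0.947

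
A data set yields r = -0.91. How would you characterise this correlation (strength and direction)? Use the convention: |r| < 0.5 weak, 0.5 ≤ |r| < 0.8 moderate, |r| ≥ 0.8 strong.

r = -0.91 < 0 so the relationship is negative.
|r| = 0.91, which falls in the strong range.

strong negative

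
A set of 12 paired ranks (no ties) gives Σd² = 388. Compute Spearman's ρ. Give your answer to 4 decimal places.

ρ = 1 − 6Σd² / [n(n²−1)] = 1 − 6×388 / (12×143)
  = 1 − 2328/1716 = 1 − 1.35664 ≈ -0.3566

-0.3566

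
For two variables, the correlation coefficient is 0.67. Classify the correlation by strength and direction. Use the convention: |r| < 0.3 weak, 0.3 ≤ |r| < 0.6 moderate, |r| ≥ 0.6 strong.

r = 0.67 > 0 so the relationship is positive.
|r| = 0.67, which falls in the strong range.

strong positive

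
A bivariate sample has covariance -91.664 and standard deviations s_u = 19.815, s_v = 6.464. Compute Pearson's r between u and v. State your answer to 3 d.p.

-0.716

r = Cov(u,v) / (s_u · s_v) = -91.664 / (19.815 × 6.464)
  = -91.664 / 128.0842 ≈ -0.716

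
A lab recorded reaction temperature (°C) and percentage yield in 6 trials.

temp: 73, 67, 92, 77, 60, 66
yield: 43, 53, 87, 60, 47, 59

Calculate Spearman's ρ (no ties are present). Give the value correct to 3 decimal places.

0.600

Rank temp: 4, 3, 6, 5, 1, 2
Rank yield: 1, 3, 6, 5, 2, 4
d = rank(temp) − rank(yield): 3, 0, 0, 0, -1, -2; Σd² = 14
ρ = 1 − 6Σd² / [n(n²−1)] = 1 − 6×14 / (6×35) = 1 − 84/210 ≈ 0.600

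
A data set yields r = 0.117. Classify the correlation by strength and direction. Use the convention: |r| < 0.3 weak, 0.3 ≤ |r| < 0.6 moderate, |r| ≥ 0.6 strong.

r = 0.117 > 0 so the relationship is positive.
|r| = 0.117, which falls in the weak range.

weak positive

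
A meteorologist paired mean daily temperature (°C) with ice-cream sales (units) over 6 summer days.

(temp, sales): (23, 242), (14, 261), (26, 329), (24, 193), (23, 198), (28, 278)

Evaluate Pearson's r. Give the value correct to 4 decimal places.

n = 6, Σx = 138, Σy = 1501, Σx² = 3290, Σy² = 388663, Σxy = 34744
nΣxy − ΣxΣy = 208464 − 207138 = 1326
nΣx² − (Σx)² = 19740 − 19044 = 696; nΣy² − (Σy)² = 2331978 − 2253001 = 78977
r = 1326 / √(696 × 78977) = 1326 / 7414.0402 ≈ 0.1788

0.1788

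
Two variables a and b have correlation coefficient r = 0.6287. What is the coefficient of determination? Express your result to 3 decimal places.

0.395

r² = (0.6287)² = 0.395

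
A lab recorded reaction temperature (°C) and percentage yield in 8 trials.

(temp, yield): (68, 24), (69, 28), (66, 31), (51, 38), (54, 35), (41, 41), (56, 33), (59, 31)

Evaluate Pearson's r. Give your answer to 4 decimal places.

-0.9393

n = 8, Σx = 464, Σy = 261, Σx² = 27556, Σy² = 8721, Σxy = 14796
nΣxy − ΣxΣy = 118368 − 121104 = -2736
nΣx² − (Σx)² = 220448 − 215296 = 5152; nΣy² − (Σy)² = 69768 − 68121 = 1647
r = -2736 / √(5152 × 1647) = -2736 / 2912.9614 ≈ -0.9393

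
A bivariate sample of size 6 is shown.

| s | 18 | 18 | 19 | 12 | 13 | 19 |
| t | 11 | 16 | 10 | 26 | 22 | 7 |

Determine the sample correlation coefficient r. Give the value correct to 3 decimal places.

-0.951

n = 6, Σs = 99, Σt = 92, Σs² = 1683, Σt² = 1686, Σst = 1407
nΣst − ΣsΣt = 8442 − 9108 = -666
nΣs² − (Σs)² = 10098 − 9801 = 297; nΣt² − (Σt)² = 10116 − 8464 = 1652
r = -666 / √(297 × 1652) = -666 / 700.4598 ≈ -0.951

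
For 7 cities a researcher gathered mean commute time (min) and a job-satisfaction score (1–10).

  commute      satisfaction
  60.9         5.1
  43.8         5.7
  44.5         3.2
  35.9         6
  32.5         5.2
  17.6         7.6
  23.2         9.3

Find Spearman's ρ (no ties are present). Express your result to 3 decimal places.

-0.821

Rank commute: 7, 5, 6, 4, 3, 1, 2
Rank satisfaction: 2, 4, 1, 5, 3, 6, 7
d = rank(commute) − rank(satisfaction): 5, 1, 5, -1, 0, -5, -5; Σd² = 102
ρ = 1 − 6Σd² / [n(n²−1)] = 1 − 6×102 / (7×48) = 1 − 612/336 ≈ -0.821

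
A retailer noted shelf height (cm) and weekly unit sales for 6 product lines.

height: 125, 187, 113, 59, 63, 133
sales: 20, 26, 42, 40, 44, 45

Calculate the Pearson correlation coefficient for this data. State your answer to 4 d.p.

n = 6, Σx = 680, Σy = 217, Σx² = 88502, Σy² = 8401, Σxy = 23225
nΣxy − ΣxΣy = 139350 − 147560 = -8210
nΣx² − (Σx)² = 531012 − 462400 = 68612; nΣy² − (Σy)² = 50406 − 47089 = 3317
r = -8210 / √(68612 × 3317) = -8210 / 15085.9539 ≈ -0.5442

-0.5442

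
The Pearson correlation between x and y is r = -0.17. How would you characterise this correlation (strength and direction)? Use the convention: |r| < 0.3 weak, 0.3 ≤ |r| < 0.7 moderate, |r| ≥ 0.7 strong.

weak negative

r = -0.17 < 0 so the relationship is negative.
|r| = 0.17, which falls in the weak range.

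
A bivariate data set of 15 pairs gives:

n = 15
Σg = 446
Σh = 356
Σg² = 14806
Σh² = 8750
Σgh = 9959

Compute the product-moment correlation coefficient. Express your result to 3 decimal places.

-0.918

r = (nΣgh − ΣgΣh) / √[(nΣg² − (Σg)²)(nΣh² − (Σh)²)]
Numerator: 15×9959 − 446×356 = -9391
Denominator: √[(222090 − 198916)(131250 − 126736)] = √[23174 × 4514] = 10227.7777
r = -9391 / 10227.7777 ≈ -0.918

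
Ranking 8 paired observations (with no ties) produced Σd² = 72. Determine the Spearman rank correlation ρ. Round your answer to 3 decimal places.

ρ = 1 − 6Σd² / [n(n²−1)] = 1 − 6×72 / (8×63)
  = 1 − 432/504 = 1 − 0.8571 ≈ 0.143

0.143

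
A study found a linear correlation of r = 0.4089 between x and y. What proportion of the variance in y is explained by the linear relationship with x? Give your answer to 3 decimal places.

r² = (0.4089)² = 0.167

0.167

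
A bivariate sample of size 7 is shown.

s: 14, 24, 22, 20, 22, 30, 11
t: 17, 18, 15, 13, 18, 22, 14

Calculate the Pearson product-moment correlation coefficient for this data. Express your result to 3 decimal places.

0.693

n = 7, Σs = 143, Σt = 117, Σs² = 3161, Σt² = 2011, Σst = 2470
nΣst − ΣsΣt = 17290 − 16731 = 559
nΣs² − (Σs)² = 22127 − 20449 = 1678; nΣt² − (Σt)² = 14077 − 13689 = 388
r = 559 / √(1678 × 388) = 559 / 806.8854 ≈ 0.693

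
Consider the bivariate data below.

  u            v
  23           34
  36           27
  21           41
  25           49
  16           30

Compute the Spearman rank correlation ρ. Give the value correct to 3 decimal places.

Rank u: 3, 5, 2, 4, 1
Rank v: 3, 1, 4, 5, 2
d = rank(u) − rank(v): 0, 4, -2, -1, -1; Σd² = 22
ρ = 1 − 6Σd² / [n(n²−1)] = 1 − 6×22 / (5×24) = 1 − 132/120 ≈ -0.100

-0.100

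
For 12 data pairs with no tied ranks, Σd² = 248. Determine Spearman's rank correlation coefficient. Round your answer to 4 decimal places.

ρ = 1 − 6Σd² / [n(n²−1)] = 1 − 6×248 / (12×143)
  = 1 − 1488/1716 = 1 − 0.86713 ≈ 0.1329

0.1329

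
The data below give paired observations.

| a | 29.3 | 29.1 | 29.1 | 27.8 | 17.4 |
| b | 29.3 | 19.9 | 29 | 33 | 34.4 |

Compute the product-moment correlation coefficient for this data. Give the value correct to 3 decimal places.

-0.574

n = 5, Σa = 132.7, Σb = 145.6, Σa² = 3627.71, Σb² = 4367.86, Σab = 3797.44
nΣab − ΣaΣb = 18987.2 − 19321.12 = -333.92
nΣa² − (Σa)² = 18138.55 − 17609.29 = 529.26; nΣb² − (Σb)² = 21839.3 − 21199.36 = 639.94
r = -333.92 / √(529.26 × 639.94) = -333.92 / 581.9748 ≈ -0.574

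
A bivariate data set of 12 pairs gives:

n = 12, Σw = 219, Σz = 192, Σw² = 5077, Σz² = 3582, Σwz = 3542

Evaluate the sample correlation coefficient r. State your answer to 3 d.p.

0.051

r = (nΣwz − ΣwΣz) / √[(nΣw² − (Σw)²)(nΣz² − (Σz)²)]
Numerator: 12×3542 − 219×192 = 456
Denominator: √[(60924 − 47961)(42984 − 36864)] = √[12963 × 6120] = 8906.9389
r = 456 / 8906.9389 ≈ 0.051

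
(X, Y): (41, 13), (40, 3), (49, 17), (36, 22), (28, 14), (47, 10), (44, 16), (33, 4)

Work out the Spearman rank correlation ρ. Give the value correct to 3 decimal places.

Rank X: 5, 4, 8, 3, 1, 7, 6, 2
Rank Y: 4, 1, 7, 8, 5, 3, 6, 2
d = rank(X) − rank(Y): 1, 3, 1, -5, -4, 4, 0, 0; Σd² = 68
ρ = 1 − 6Σd² / [n(n²−1)] = 1 − 6×68 / (8×63) = 1 − 408/504 ≈ 0.190

0.190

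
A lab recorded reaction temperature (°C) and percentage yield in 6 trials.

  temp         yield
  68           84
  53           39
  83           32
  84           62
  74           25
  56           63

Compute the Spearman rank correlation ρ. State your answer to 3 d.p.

-0.257

Rank temp: 3, 1, 5, 6, 4, 2
Rank yield: 6, 3, 2, 4, 1, 5
d = rank(temp) − rank(yield): -3, -2, 3, 2, 3, -3; Σd² = 44
ρ = 1 − 6Σd² / [n(n²−1)] = 1 − 6×44 / (6×35) = 1 − 264/210 ≈ -0.257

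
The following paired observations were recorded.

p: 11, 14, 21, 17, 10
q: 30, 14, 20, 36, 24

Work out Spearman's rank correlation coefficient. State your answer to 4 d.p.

-0.1000

Rank p: 2, 3, 5, 4, 1
Rank q: 4, 1, 2, 5, 3
d = rank(p) − rank(q): -2, 2, 3, -1, -2; Σd² = 22
ρ = 1 − 6Σd² / [n(n²−1)] = 1 − 6×22 / (5×24) = 1 − 132/120 ≈ -0.1000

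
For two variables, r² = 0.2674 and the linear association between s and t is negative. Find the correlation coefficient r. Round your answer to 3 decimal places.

-0.517

|r| = √0.2674 = 0.517
The association is negative, so r = −0.517.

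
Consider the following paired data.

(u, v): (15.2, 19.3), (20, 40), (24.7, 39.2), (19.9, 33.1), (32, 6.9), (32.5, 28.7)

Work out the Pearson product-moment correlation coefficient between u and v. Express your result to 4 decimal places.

n = 6, Σu = 144.3, Σv = 167.2, Σu² = 3717.39, Σv² = 5476.04, Σuv = 3873.84
nΣuv − ΣuΣv = 23243.04 − 24126.96 = -883.92
nΣu² − (Σu)² = 22304.34 − 20822.49 = 1481.85; nΣv² − (Σv)² = 32856.24 − 27955.84 = 4900.4
r = -883.92 / √(1481.85 × 4900.4) = -883.92 / 2694.7463 ≈ -0.3280

-0.3280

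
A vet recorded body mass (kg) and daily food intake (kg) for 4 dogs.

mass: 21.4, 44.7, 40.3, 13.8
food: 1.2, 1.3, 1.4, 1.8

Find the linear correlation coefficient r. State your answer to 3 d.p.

n = 4, Σx = 120.2, Σy = 5.7, Σx² = 4270.58, Σy² = 8.33, Σxy = 165.05
nΣxy − ΣxΣy = 660.2 − 685.14 = -24.94
nΣx² − (Σx)² = 17082.32 − 14448.04 = 2634.28; nΣy² − (Σy)² = 33.32 − 32.49 = 0.83
r = -24.94 / √(2634.28 × 0.83) = -24.94 / 46.7595 ≈ -0.533

-0.533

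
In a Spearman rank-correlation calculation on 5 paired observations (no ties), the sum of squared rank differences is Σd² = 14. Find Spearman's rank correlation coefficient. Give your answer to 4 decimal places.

ρ = 1 − 6Σd² / [n(n²−1)] = 1 − 6×14 / (5×24)
  = 1 − 84/120 = 1 − 0.70000 ≈ 0.3000

0.3000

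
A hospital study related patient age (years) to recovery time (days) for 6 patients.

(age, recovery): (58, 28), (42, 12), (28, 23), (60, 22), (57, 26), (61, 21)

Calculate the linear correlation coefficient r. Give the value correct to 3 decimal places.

0.335

n = 6, Σx = 306, Σy = 132, Σx² = 16482, Σy² = 3058, Σxy = 6855
nΣxy − ΣxΣy = 41130 − 40392 = 738
nΣx² − (Σx)² = 98892 − 93636 = 5256; nΣy² − (Σy)² = 18348 − 17424 = 924
r = 738 / √(5256 × 924) = 738 / 2203.7568 ≈ 0.335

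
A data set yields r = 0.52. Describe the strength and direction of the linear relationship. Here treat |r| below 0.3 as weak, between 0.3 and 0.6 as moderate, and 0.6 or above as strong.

moderate positive

r = 0.52 > 0 so the relationship is positive.
|r| = 0.52, which falls in the moderate range.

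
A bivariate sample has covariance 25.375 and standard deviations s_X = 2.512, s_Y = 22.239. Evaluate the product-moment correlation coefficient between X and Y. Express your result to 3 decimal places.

r = Cov(X,Y) / (s_X · s_Y) = 25.375 / (2.512 × 22.239)
  = 25.375 / 55.8644 ≈ 0.454

0.454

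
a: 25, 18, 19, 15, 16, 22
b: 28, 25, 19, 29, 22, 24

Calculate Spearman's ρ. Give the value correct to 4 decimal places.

-0.1429

Rank a: 6, 3, 4, 1, 2, 5
Rank b: 5, 4, 1, 6, 2, 3
d = rank(a) − rank(b): 1, -1, 3, -5, 0, 2; Σd² = 40
ρ = 1 − 6Σd² / [n(n²−1)] = 1 − 6×40 / (6×35) = 1 − 240/210 ≈ -0.1429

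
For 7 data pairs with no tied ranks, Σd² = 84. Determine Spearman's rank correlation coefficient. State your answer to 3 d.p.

-0.500

ρ = 1 − 6Σd² / [n(n²−1)] = 1 − 6×84 / (7×48)
  = 1 − 504/336 = 1 − 1.5000 ≈ -0.500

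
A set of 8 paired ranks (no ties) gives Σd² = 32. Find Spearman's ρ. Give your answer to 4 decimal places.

0.6190

ρ = 1 − 6Σd² / [n(n²−1)] = 1 − 6×32 / (8×63)
  = 1 − 192/504 = 1 − 0.38095 ≈ 0.6190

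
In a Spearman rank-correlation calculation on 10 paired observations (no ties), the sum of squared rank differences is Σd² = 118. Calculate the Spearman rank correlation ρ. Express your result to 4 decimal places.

0.2848

ρ = 1 − 6Σd² / [n(n²−1)] = 1 − 6×118 / (10×99)
  = 1 − 708/990 = 1 − 0.71515 ≈ 0.2848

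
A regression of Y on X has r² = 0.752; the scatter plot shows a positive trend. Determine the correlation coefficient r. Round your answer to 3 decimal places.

|r| = √0.752 = 0.867
The association is positive, so r = 0.867.

0.867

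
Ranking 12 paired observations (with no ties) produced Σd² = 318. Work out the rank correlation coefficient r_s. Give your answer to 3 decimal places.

-0.112

ρ = 1 − 6Σd² / [n(n²−1)] = 1 − 6×318 / (12×143)
  = 1 − 1908/1716 = 1 − 1.1119 ≈ -0.112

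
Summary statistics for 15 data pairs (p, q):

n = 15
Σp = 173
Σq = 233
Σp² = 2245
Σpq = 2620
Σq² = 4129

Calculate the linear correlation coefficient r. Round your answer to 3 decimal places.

-0.189

r = (nΣpq − ΣpΣq) / √[(nΣp² − (Σp)²)(nΣq² − (Σq)²)]
Numerator: 15×2620 − 173×233 = -1009
Denominator: √[(33675 − 29929)(61935 − 54289)] = √[3746 × 7646] = 5351.8143
r = -1009 / 5351.8143 ≈ -0.189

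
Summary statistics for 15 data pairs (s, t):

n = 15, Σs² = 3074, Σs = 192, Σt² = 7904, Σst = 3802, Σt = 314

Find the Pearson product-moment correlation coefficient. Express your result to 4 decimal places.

-0.2398

r = (nΣst − ΣsΣt) / √[(nΣs² − (Σs)²)(nΣt² − (Σt)²)]
Numerator: 15×3802 − 192×314 = -3258
Denominator: √[(46110 − 36864)(118560 − 98596)] = √[9246 × 19964] = 13586.2851
r = -3258 / 13586.2851 ≈ -0.2398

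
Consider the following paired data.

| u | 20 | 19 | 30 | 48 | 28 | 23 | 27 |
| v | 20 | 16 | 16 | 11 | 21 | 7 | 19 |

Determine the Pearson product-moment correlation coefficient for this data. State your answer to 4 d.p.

n = 7, Σu = 195, Σv = 110, Σu² = 6007, Σv² = 1884, Σuv = 2974
nΣuv − ΣuΣv = 20818 − 21450 = -632
nΣu² − (Σu)² = 42049 − 38025 = 4024; nΣv² − (Σv)² = 13188 − 12100 = 1088
r = -632 / √(4024 × 1088) = -632 / 2092.3938 ≈ -0.3020

-0.3020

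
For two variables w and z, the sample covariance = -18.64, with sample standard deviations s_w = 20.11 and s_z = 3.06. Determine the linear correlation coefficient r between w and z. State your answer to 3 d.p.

r = Cov(w,z) / (s_w · s_z) = -18.64 / (20.11 × 3.06)
  = -18.64 / 61.5366 ≈ -0.303

-0.303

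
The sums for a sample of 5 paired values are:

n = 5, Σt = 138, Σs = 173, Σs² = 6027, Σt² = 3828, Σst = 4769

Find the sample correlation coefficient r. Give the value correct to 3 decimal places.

r = (nΣst − ΣsΣt) / √[(nΣs² − (Σs)²)(nΣt² − (Σt)²)]
Numerator: 5×4769 − 173×138 = -29
Denominator: √[(30135 − 29929)(19140 − 19044)] = √[206 × 96] = 140.6272
r = -29 / 140.6272 ≈ -0.206

-0.206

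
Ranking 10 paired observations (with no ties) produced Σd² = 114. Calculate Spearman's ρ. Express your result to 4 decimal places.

0.3091

ρ = 1 − 6Σd² / [n(n²−1)] = 1 − 6×114 / (10×99)
  = 1 − 684/990 = 1 − 0.69091 ≈ 0.3091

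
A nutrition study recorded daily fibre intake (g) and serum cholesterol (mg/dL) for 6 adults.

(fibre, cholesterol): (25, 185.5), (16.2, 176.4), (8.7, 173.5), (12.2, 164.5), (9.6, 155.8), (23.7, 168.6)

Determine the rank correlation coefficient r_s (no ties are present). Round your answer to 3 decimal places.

0.543

Rank fibre: 6, 4, 1, 3, 2, 5
Rank cholesterol: 6, 5, 4, 2, 1, 3
d = rank(fibre) − rank(cholesterol): 0, -1, -3, 1, 1, 2; Σd² = 16
ρ = 1 − 6Σd² / [n(n²−1)] = 1 − 6×16 / (6×35) = 1 − 96/210 ≈ 0.543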